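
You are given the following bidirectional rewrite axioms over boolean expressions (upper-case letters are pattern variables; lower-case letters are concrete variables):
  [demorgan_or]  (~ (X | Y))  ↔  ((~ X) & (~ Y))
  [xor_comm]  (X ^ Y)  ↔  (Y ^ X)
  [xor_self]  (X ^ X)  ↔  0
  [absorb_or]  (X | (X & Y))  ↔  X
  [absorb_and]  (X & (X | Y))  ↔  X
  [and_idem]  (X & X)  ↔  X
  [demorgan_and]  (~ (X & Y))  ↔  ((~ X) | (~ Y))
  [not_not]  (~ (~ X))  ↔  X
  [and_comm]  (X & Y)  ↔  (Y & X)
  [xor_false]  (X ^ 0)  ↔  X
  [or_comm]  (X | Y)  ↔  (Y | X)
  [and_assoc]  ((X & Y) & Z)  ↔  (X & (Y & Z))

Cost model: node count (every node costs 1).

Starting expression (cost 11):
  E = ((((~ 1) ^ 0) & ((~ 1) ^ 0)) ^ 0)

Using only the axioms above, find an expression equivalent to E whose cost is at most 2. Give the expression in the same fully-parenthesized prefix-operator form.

(~ 1)   [cost 2]

(1) ((((~ 1) ^ 0) & ((~ 1) ^ 0)) ^ 0)  =[xor_false →]=  (((~ 1) ^ 0) & ((~ 1) ^ 0))
(2) (((~ 1) ^ 0) & ((~ 1) ^ 0))  =[and_idem →]=  ((~ 1) ^ 0)
(3) ((~ 1) ^ 0)  =[xor_false →]=  (~ 1)    ⊢ cost 2, within 2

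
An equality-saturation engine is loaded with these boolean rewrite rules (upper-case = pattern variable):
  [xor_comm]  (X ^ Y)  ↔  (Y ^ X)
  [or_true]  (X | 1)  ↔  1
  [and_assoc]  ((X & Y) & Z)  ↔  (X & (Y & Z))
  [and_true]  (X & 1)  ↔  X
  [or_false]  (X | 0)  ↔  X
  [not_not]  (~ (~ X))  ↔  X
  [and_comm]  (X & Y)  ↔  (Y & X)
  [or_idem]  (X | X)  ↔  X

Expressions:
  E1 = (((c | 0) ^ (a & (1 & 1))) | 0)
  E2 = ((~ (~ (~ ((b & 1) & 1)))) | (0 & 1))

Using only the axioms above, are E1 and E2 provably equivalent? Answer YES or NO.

NO

Every axiom is a valid identity, so a rewrite proof would force E1 and E2 to agree under every assignment.
At a=0, b=0, c=0: E1 = 0 but E2 = 1; they differ, so no derivation exists.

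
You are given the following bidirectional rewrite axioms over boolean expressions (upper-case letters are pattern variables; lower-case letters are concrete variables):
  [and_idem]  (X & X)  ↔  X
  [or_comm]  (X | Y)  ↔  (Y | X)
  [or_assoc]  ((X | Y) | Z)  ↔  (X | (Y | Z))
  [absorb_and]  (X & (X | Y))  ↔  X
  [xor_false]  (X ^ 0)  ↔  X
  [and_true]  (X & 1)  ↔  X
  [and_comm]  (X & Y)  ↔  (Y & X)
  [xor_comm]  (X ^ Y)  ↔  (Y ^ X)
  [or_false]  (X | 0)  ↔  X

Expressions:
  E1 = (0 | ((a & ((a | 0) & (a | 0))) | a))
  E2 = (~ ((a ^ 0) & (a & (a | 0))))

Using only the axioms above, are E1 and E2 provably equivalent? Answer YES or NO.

All listed rules preserve value, hence provable equivalence implies equal values everywhere; look for a separating assignment.
a=0 gives E1 ↦ 0, E2 ↦ 1; values differ ⇒ not provably equivalent.

NO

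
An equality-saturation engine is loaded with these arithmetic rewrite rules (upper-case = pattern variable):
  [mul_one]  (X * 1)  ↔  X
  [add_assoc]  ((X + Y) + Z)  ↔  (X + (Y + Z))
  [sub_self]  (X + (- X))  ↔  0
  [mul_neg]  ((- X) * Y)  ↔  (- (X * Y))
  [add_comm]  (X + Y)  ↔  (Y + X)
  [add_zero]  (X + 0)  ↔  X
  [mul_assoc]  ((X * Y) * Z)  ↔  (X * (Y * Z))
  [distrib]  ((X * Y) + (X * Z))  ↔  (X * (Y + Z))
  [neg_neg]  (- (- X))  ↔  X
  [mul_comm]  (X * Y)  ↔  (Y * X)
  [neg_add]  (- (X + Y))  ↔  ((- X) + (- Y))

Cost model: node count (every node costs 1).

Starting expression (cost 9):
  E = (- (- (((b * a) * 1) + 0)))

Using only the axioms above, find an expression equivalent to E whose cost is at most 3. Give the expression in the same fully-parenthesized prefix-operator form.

(1) ((b * a) * 1)  =[mul_one →]=  (b * a)    ⊢ (- (- ((b * a) + 0)))
(2) ((b * a) + 0)  =[add_zero →]=  (b * a)    ⊢ (- (- (b * a)))
(3) (- (- (b * a)))  =[neg_neg →]=  (b * a)    ⊢ cost 3, within 3

(b * a)   [cost 3]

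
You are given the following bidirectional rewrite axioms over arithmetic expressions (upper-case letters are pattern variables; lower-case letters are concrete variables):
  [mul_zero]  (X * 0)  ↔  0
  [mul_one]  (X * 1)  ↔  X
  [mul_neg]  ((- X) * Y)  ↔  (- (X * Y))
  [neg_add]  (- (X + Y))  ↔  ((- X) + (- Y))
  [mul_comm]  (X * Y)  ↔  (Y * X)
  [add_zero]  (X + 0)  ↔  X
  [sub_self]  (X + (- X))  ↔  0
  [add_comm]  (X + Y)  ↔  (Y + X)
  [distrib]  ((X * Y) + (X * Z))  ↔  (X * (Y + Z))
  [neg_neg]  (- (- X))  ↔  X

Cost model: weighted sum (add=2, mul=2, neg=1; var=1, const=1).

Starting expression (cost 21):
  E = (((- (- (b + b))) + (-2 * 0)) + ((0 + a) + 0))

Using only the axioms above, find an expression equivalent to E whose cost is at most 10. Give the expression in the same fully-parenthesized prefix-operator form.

((b + b) + (0 + a))   [cost 10]

step 1: neg_neg (→) rewrites (- (- (b + b))) into (b + b), now (((b + b) + (-2 * 0)) + ((0 + a) + 0))
step 2: mul_zero (→) rewrites (-2 * 0) into 0, now (((b + b) + 0) + ((0 + a) + 0))
step 3: add_zero (→) rewrites ((0 + a) + 0) into (0 + a), now (((b + b) + 0) + (0 + a))
step 4: add_zero (→) rewrites ((b + b) + 0) into (b + b), reaching cost 10 (bound 10)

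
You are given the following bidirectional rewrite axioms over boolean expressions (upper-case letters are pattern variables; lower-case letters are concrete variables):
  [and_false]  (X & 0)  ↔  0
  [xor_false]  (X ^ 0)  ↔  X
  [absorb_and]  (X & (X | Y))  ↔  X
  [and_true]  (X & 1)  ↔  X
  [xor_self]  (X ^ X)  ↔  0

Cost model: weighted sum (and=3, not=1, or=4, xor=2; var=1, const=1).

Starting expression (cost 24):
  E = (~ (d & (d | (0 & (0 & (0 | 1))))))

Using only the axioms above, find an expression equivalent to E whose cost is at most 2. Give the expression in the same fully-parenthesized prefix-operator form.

(~ d)   [cost 2]

step 1: absorb_and (→) rewrites (0 & (0 | 1)) into 0, now (~ (d & (d | (0 & 0))))
step 2: and_false (→) rewrites (0 & 0) into 0, now (~ (d & (d | 0)))
step 3: absorb_and (→) rewrites (d & (d | 0)) into d, reaching cost 2 (bound 2)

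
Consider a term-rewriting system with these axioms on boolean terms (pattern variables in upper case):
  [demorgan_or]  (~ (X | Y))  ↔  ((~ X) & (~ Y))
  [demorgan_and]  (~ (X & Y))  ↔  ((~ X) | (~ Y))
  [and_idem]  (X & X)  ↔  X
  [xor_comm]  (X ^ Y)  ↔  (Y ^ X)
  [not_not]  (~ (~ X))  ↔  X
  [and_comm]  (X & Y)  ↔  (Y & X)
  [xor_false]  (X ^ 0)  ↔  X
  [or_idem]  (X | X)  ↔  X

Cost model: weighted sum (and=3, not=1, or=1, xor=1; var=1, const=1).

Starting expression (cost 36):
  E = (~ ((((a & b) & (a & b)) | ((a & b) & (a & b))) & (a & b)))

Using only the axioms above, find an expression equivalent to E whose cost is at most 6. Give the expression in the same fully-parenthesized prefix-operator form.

(~ (a & b))   [cost 6]

step 1: or_idem (→) rewrites (((a & b) & (a & b)) | ((a & b) & (a & b))) into ((a & b) & (a & b)), now (~ (((a & b) & (a & b)) & (a & b)))
step 2: and_idem (→) rewrites ((a & b) & (a & b)) into (a & b), now (~ ((a & b) & (a & b)))
step 3: and_idem (→) rewrites ((a & b) & (a & b)) into (a & b), reaching cost 6 (bound 6)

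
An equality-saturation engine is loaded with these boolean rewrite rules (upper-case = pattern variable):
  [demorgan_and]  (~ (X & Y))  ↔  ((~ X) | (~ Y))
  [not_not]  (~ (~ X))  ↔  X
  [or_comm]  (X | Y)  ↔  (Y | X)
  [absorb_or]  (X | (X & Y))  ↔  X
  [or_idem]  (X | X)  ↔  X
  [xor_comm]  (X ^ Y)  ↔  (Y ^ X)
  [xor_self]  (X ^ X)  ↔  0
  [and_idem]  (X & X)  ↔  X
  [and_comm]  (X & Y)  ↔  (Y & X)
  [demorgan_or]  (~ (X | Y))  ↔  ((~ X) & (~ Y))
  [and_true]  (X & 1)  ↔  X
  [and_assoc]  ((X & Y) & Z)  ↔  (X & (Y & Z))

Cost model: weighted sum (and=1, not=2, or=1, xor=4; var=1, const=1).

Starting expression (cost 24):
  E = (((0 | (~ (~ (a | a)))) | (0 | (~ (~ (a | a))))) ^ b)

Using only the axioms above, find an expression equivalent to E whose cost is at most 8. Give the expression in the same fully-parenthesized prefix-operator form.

(1) ((0 | (~ (~ (a | a)))) | (0 | (~ (~ (a | a)))))  =[or_idem →]=  (0 | (~ (~ (a | a))))    ⊢ ((0 | (~ (~ (a | a)))) ^ b)
(2) (~ (~ (a | a)))  =[not_not →]=  (a | a)    ⊢ ((0 | (a | a)) ^ b)
(3) (a | a)  =[or_idem →]=  a    ⊢ cost 8, within 8

((0 | a) ^ b)   [cost 8]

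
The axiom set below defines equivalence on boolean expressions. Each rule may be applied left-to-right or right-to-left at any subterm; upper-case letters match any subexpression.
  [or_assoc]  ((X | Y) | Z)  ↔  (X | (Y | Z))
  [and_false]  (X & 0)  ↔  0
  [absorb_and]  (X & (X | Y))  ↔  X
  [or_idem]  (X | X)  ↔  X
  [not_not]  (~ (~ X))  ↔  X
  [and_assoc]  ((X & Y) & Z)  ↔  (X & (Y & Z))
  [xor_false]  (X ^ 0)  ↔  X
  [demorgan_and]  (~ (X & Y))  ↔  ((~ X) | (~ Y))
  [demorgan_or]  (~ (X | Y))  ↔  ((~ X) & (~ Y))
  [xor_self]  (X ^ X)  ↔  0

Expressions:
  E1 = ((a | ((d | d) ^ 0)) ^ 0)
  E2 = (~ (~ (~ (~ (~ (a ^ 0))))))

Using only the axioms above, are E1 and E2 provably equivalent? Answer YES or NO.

NO

All listed rules preserve value, hence provable equivalence implies equal values everywhere; look for a separating assignment.
a=0, d=0 gives E1 ↦ 0, E2 ↦ 1; values differ ⇒ not provably equivalent.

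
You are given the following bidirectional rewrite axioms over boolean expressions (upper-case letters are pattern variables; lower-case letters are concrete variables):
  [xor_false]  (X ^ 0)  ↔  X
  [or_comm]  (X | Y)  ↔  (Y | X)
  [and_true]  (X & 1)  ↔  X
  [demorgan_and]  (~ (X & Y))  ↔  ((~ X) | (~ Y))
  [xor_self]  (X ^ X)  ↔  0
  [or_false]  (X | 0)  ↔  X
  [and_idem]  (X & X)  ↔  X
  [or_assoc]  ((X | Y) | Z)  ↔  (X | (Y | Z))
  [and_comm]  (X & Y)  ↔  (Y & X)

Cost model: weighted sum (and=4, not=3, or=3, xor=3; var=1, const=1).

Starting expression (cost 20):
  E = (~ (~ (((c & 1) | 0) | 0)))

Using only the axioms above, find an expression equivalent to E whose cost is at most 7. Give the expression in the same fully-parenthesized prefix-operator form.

(1) (c & 1)  =[and_true →]=  c    ⊢ (~ (~ ((c | 0) | 0)))
(2) (c | 0)  =[or_false →]=  c    ⊢ (~ (~ (c | 0)))
(3) (c | 0)  =[or_false →]=  c    ⊢ cost 7, within 7

(~ (~ c))   [cost 7]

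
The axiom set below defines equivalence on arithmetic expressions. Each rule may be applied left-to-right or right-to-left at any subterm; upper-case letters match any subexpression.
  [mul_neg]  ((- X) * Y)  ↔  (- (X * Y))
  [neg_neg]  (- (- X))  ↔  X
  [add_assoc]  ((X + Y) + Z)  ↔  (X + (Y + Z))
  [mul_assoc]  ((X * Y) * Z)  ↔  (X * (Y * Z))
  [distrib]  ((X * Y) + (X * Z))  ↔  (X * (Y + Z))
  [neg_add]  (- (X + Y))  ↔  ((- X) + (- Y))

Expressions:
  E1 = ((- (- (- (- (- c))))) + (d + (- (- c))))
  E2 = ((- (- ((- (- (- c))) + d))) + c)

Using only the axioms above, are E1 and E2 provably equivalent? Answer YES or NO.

step 1: neg_neg (→) rewrites (- (- c)) into c, now ((- (- (- c))) + (d + (- (- c))))
step 2: neg_neg (→) rewrites (- (- c)) into c, now ((- (- (- c))) + (d + c))
step 3: neg_neg (→) rewrites (- (- c)) into c, now ((- c) + (d + c))
step 4: add_assoc (←) rewrites ((- c) + (d + c)) into (((- c) + d) + c)
step 5: neg_neg (←) rewrites c into (- (- c)), now (((- (- (- c))) + d) + c)
step 6: neg_neg (←) rewrites ((- (- (- c))) + d) into (- (- ((- (- (- c))) + d))), which is E2

YES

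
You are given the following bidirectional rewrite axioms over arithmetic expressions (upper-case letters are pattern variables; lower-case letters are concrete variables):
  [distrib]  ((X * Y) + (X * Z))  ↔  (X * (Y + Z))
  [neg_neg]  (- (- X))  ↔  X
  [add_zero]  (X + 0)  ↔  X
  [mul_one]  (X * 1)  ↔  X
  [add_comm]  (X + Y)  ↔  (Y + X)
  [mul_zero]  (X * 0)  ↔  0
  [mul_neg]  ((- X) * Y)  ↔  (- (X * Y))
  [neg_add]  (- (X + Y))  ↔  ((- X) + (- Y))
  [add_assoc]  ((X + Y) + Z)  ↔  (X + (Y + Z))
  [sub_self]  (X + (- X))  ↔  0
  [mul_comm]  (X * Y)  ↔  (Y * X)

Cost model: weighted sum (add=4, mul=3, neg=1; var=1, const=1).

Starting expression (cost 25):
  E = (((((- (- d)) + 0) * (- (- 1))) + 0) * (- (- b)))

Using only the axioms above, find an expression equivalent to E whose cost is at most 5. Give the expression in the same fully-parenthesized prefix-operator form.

step 1: add_zero (→) rewrites ((- (- d)) + 0) into (- (- d)), now ((((- (- d)) * (- (- 1))) + 0) * (- (- b)))
step 2: add_zero (→) rewrites (((- (- d)) * (- (- 1))) + 0) into ((- (- d)) * (- (- 1))), now (((- (- d)) * (- (- 1))) * (- (- b)))
step 3: neg_neg (→) rewrites (- (- b)) into b, now (((- (- d)) * (- (- 1))) * b)
step 4: neg_neg (→) rewrites (- (- d)) into d, now ((d * (- (- 1))) * b)
step 5: neg_neg (→) rewrites (- (- 1)) into 1, now ((d * 1) * b)
step 6: mul_one (→) rewrites (d * 1) into d, reaching cost 5 (bound 5)

(d * b)   [cost 5]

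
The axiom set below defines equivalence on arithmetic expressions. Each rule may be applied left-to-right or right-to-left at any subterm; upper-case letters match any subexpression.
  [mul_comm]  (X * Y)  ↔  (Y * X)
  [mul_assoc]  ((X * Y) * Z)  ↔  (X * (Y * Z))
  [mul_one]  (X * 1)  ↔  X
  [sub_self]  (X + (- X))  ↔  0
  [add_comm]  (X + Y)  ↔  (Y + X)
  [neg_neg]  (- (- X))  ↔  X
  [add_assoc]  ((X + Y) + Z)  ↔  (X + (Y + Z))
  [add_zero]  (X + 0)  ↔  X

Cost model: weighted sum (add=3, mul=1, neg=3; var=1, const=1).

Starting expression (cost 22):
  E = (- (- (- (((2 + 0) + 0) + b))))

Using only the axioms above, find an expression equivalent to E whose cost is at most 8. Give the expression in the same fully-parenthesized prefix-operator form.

(- (2 + b))   [cost 8]

step 1: add_zero (→) rewrites ((2 + 0) + 0) into (2 + 0), now (- (- (- ((2 + 0) + b))))
step 2: add_zero (→) rewrites (2 + 0) into 2, now (- (- (- (2 + b))))
step 3: neg_neg (→) rewrites (- (- (2 + b))) into (2 + b), reaching cost 8 (bound 8)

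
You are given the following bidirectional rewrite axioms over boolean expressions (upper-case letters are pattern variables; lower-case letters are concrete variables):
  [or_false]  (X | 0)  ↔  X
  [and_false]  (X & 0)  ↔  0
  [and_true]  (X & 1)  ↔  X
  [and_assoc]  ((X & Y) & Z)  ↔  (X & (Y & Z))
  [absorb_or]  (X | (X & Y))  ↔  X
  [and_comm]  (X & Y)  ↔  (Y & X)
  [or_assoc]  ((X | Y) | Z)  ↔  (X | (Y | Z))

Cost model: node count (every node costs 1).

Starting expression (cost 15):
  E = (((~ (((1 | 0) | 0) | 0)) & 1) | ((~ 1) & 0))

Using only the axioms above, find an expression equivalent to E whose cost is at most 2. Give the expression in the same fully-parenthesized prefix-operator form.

(~ 1)   [cost 2]

(1) (1 | 0)  =[or_false →]=  1    ⊢ (((~ ((1 | 0) | 0)) & 1) | ((~ 1) & 0))
(2) (1 | 0)  =[or_false →]=  1    ⊢ (((~ (1 | 0)) & 1) | ((~ 1) & 0))
(3) ((~ (1 | 0)) & 1)  =[and_true →]=  (~ (1 | 0))    ⊢ ((~ (1 | 0)) | ((~ 1) & 0))
(4) (1 | 0)  =[or_false →]=  1    ⊢ ((~ 1) | ((~ 1) & 0))
(5) ((~ 1) | ((~ 1) & 0))  =[absorb_or →]=  (~ 1)    ⊢ cost 2, within 2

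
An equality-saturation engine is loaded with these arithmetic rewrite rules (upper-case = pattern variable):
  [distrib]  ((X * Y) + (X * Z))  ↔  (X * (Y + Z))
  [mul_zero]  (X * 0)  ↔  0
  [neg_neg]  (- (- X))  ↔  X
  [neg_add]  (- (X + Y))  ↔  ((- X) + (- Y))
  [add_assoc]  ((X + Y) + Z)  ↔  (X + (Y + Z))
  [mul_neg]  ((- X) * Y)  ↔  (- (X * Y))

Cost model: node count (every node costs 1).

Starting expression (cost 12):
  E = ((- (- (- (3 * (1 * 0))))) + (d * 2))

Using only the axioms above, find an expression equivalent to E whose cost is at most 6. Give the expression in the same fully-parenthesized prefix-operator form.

1. [mul_zero →] (1 * 0)  →  0;  E = ((- (- (- (3 * 0)))) + (d * 2))
2. [mul_zero →] (3 * 0)  →  0;  E = ((- (- (- 0))) + (d * 2))
3. [neg_neg →] (- (- (- 0)))  →  (- 0);  cost 6 ≤ 6, done

((- 0) + (d * 2))   [cost 6]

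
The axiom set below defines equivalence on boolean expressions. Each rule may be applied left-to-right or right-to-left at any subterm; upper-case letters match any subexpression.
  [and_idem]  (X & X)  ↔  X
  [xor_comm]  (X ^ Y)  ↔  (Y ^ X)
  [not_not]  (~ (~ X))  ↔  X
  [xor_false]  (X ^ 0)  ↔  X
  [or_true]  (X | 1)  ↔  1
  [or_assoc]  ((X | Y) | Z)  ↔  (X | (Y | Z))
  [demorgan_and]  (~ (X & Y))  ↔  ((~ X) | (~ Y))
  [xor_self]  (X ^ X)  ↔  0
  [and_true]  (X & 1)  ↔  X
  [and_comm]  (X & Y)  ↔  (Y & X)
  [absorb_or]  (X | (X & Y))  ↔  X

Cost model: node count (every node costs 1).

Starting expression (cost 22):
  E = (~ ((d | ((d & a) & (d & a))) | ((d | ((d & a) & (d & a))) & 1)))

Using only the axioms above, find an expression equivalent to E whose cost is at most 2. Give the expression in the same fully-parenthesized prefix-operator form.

(~ d)   [cost 2]

(1) ((d | ((d & a) & (d & a))) | ((d | ((d & a) & (d & a))) & 1))  =[absorb_or →]=  (d | ((d & a) & (d & a)))    ⊢ (~ (d | ((d & a) & (d & a))))
(2) ((d & a) & (d & a))  =[and_idem →]=  (d & a)    ⊢ (~ (d | (d & a)))
(3) (d | (d & a))  =[absorb_or →]=  d    ⊢ cost 2, within 2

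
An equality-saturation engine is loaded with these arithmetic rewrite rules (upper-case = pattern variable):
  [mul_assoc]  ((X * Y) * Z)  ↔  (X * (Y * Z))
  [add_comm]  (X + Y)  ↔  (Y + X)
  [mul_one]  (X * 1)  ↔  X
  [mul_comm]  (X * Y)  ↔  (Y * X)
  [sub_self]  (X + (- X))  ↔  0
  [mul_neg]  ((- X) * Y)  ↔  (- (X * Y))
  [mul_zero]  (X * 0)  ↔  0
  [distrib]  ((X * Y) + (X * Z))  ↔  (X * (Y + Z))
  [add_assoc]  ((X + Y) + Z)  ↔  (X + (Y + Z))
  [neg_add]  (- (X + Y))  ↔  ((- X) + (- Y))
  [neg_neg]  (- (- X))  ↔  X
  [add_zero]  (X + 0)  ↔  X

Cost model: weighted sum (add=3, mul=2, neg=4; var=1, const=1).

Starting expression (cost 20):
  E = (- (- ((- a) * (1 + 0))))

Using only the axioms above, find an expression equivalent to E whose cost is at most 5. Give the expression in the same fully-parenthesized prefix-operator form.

(- a)   [cost 5]

(1) (1 + 0)  =[add_zero →]=  1    ⊢ (- (- ((- a) * 1)))
(2) ((- a) * 1)  =[mul_one →]=  (- a)    ⊢ (- (- (- a)))
(3) (- (- (- a)))  =[neg_neg →]=  (- a)    ⊢ cost 5, within 5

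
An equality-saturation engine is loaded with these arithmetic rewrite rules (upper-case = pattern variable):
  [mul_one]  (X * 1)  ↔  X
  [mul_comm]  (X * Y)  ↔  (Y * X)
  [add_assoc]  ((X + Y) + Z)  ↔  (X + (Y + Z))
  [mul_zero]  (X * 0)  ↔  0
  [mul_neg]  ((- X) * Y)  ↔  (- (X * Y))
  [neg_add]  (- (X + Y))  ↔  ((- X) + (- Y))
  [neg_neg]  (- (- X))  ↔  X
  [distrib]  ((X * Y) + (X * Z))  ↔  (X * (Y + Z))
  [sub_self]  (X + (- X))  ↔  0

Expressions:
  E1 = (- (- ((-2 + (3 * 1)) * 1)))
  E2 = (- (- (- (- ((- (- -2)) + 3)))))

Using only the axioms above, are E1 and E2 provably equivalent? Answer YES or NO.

YES

(1) (- (- ((-2 + (3 * 1)) * 1)))  =[neg_neg →]=  ((-2 + (3 * 1)) * 1)
(2) (3 * 1)  =[mul_one →]=  3    ⊢ ((-2 + 3) * 1)
(3) ((-2 + 3) * 1)  =[mul_one →]=  (-2 + 3)
(4) (-2 + 3)  =[neg_neg ←]=  (- (- (-2 + 3)))
(5) -2  =[neg_neg ←]=  (- (- -2))    ⊢ (- (- ((- (- -2)) + 3)))
(6) (- ((- (- -2)) + 3))  =[neg_neg ←]=  (- (- (- ((- (- -2)) + 3))))    ⊢ E2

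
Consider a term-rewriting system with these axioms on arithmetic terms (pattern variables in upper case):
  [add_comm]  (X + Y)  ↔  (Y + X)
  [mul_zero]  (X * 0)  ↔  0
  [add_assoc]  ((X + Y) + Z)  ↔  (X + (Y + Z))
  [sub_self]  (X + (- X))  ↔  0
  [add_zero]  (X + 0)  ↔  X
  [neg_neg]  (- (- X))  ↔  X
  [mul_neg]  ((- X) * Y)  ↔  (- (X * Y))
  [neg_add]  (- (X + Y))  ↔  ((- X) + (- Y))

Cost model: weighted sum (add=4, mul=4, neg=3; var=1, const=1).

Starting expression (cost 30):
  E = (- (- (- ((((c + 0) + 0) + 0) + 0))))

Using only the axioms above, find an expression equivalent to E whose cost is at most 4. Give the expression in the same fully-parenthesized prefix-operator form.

1. [neg_neg →] (- (- (- ((((c + 0) + 0) + 0) + 0))))  →  (- ((((c + 0) + 0) + 0) + 0))
2. [add_zero →] ((c + 0) + 0)  →  (c + 0);  E = (- (((c + 0) + 0) + 0))
3. [add_zero →] (c + 0)  →  c;  E = (- ((c + 0) + 0))
4. [add_zero →] (c + 0)  →  c;  E = (- (c + 0))
5. [add_zero →] (c + 0)  →  c;  cost 4 ≤ 4, done

(- c)   [cost 4]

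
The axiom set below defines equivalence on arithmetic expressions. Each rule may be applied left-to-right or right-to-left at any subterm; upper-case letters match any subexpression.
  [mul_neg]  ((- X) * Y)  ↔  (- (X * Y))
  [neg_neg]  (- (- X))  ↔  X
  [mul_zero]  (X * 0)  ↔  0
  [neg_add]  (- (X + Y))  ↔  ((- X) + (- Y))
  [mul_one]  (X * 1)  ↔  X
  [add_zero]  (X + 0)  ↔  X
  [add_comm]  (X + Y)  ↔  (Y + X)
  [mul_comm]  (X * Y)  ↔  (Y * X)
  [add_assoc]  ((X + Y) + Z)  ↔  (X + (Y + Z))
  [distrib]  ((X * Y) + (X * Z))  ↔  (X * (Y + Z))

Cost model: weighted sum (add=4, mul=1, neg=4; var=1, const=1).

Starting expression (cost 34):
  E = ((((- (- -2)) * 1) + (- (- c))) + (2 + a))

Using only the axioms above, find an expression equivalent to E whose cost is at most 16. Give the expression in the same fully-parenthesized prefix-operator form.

((-2 + c) + (2 + a))   [cost 16]

step 1: neg_neg (→) rewrites (- (- -2)) into -2, now (((-2 * 1) + (- (- c))) + (2 + a))
step 2: mul_one (→) rewrites (-2 * 1) into -2, now ((-2 + (- (- c))) + (2 + a))
step 3: neg_neg (→) rewrites (- (- c)) into c, reaching cost 16 (bound 16)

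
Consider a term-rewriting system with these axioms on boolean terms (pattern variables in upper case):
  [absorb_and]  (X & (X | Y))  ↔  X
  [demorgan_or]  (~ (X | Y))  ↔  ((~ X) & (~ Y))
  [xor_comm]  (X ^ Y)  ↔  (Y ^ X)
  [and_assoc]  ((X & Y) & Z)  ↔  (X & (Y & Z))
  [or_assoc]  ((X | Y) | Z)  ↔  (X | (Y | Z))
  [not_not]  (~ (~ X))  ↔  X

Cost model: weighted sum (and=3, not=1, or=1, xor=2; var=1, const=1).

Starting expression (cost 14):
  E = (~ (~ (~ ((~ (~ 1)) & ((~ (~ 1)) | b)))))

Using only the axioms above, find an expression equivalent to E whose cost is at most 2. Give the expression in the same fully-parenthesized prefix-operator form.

(1) ((~ (~ 1)) & ((~ (~ 1)) | b))  =[absorb_and →]=  (~ (~ 1))    ⊢ (~ (~ (~ (~ (~ 1)))))
(2) (~ (~ (~ (~ 1))))  =[not_not →]=  (~ (~ 1))    ⊢ (~ (~ (~ 1)))
(3) (~ (~ (~ 1)))  =[not_not →]=  (~ 1)    ⊢ cost 2, within 2

(~ 1)   [cost 2]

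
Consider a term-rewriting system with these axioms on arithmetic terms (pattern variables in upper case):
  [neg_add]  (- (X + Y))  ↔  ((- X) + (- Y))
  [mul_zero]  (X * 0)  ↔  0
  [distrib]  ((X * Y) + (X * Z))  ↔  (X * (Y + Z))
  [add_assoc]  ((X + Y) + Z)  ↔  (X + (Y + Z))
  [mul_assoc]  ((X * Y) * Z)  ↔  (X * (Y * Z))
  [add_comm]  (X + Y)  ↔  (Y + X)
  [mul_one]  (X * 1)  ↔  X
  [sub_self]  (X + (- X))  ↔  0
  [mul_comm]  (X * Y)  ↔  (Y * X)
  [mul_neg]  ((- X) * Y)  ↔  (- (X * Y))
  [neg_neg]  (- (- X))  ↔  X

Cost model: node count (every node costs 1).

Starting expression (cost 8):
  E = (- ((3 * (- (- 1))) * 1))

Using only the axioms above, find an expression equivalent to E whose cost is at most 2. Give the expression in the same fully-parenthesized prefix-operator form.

(- 3)   [cost 2]

1. [neg_neg →] (- (- 1))  →  1;  E = (- ((3 * 1) * 1))
2. [mul_one →] ((3 * 1) * 1)  →  (3 * 1);  E = (- (3 * 1))
3. [mul_one →] (3 * 1)  →  3;  cost 2 ≤ 2, done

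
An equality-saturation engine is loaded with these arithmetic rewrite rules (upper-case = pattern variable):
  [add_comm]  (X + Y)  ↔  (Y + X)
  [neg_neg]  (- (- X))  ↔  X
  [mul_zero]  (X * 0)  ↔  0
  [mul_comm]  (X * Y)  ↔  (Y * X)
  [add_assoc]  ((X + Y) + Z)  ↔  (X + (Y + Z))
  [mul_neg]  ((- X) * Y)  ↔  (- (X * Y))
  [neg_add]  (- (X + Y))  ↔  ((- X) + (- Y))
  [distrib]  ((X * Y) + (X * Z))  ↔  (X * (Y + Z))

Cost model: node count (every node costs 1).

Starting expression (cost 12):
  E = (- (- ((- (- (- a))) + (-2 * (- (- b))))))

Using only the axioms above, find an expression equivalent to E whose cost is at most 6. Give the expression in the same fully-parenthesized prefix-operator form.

step 1: neg_neg (→) rewrites (- (- ((- (- (- a))) + (-2 * (- (- b)))))) into ((- (- (- a))) + (-2 * (- (- b))))
step 2: neg_neg (→) rewrites (- (- b)) into b, now ((- (- (- a))) + (-2 * b))
step 3: neg_neg (→) rewrites (- (- a)) into a, reaching cost 6 (bound 6)

((- a) + (-2 * b))   [cost 6]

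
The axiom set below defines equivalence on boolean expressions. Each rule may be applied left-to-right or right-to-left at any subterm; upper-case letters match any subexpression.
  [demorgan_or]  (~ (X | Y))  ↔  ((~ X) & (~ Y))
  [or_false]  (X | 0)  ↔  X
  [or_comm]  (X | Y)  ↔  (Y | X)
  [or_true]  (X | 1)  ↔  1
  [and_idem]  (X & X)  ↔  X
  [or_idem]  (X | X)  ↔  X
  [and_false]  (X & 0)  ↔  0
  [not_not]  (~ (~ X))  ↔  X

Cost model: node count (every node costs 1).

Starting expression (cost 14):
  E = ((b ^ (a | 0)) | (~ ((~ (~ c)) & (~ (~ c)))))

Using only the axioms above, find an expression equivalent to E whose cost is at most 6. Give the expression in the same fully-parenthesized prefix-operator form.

((b ^ a) | (~ c))   [cost 6]

1. [and_idem →] ((~ (~ c)) & (~ (~ c)))  →  (~ (~ c));  E = ((b ^ (a | 0)) | (~ (~ (~ c))))
2. [or_false →] (a | 0)  →  a;  E = ((b ^ a) | (~ (~ (~ c))))
3. [not_not →] (~ (~ c))  →  c;  cost 6 ≤ 6, done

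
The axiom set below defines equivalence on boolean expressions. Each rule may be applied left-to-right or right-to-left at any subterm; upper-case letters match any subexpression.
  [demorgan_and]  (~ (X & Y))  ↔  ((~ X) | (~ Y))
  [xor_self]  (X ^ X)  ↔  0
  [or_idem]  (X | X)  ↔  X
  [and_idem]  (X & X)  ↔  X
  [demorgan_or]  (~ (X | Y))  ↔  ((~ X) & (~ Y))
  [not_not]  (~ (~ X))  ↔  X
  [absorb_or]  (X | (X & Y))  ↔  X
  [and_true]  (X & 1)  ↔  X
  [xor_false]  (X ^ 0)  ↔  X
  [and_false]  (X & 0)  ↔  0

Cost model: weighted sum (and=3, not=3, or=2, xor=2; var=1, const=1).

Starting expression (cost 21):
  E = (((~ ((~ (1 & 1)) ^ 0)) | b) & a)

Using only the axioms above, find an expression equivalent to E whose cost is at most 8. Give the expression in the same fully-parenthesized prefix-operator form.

1. [xor_false →] ((~ (1 & 1)) ^ 0)  →  (~ (1 & 1));  E = (((~ (~ (1 & 1))) | b) & a)
2. [not_not →] (~ (~ (1 & 1)))  →  (1 & 1);  E = (((1 & 1) | b) & a)
3. [and_idem →] (1 & 1)  →  1;  cost 8 ≤ 8, done

((1 | b) & a)   [cost 8]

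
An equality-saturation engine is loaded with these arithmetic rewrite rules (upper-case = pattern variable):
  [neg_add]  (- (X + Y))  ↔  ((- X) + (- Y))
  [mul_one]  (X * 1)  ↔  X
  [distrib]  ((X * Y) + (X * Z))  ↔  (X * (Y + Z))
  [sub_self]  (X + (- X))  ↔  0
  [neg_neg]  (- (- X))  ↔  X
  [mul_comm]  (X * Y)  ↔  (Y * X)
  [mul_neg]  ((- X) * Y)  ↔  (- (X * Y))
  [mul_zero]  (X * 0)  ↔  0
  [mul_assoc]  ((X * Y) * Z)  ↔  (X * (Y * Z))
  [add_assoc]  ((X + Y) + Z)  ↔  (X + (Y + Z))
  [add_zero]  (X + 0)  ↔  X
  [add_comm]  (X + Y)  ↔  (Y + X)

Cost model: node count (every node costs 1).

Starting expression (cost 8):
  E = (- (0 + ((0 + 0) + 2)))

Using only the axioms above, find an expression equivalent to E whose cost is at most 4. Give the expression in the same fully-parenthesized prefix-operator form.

1. [add_zero →] (0 + 0)  →  0;  E = (- (0 + (0 + 2)))
2. [add_comm →] (0 + (0 + 2))  →  ((0 + 2) + 0);  E = (- ((0 + 2) + 0))
3. [add_zero →] ((0 + 2) + 0)  →  (0 + 2);  cost 4 ≤ 4, done

(- (0 + 2))   [cost 4]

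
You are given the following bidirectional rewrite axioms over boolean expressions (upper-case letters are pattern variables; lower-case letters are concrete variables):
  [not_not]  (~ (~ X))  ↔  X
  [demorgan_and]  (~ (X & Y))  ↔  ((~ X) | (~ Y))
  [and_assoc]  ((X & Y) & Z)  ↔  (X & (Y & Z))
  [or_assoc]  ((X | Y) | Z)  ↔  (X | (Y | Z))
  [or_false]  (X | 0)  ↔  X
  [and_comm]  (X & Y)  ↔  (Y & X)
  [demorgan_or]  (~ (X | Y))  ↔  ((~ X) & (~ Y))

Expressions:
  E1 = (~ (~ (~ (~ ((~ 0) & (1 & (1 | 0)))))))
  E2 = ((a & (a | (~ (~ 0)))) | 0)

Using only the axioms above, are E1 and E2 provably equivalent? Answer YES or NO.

Every axiom is a valid identity, so a rewrite proof would force E1 and E2 to agree under every assignment.
At a=0: E1 = 1 but E2 = 0; they differ, so no derivation exists.

NO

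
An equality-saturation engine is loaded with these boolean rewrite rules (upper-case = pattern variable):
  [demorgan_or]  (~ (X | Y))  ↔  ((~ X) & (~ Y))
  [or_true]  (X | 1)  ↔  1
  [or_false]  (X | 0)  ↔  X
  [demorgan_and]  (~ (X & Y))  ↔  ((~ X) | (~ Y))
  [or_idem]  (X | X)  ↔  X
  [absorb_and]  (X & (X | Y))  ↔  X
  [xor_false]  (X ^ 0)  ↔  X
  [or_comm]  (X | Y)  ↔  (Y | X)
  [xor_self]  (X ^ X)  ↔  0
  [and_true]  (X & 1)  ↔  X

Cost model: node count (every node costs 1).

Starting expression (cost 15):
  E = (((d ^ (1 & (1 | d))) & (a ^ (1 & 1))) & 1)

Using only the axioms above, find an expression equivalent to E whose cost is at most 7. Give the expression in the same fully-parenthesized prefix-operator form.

1. [and_true →] (((d ^ (1 & (1 | d))) & (a ^ (1 & 1))) & 1)  →  ((d ^ (1 & (1 | d))) & (a ^ (1 & 1)))
2. [absorb_and →] (1 & (1 | d))  →  1;  E = ((d ^ 1) & (a ^ (1 & 1)))
3. [and_true →] (1 & 1)  →  1;  cost 7 ≤ 7, done

((d ^ 1) & (a ^ 1))   [cost 7]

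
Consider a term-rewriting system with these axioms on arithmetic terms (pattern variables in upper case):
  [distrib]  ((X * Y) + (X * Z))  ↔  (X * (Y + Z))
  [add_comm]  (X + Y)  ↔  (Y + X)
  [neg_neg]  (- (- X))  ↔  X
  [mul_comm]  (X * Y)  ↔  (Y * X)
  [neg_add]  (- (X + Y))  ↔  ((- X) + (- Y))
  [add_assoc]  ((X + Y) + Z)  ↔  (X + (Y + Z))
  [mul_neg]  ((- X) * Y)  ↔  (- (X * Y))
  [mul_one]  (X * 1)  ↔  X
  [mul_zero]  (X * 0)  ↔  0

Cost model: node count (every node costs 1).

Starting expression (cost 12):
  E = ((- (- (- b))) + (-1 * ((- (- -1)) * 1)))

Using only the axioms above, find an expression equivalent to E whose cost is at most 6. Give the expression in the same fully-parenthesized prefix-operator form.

step 1: neg_neg (→) rewrites (- (- -1)) into -1, now ((- (- (- b))) + (-1 * (-1 * 1)))
step 2: neg_neg (→) rewrites (- (- (- b))) into (- b), now ((- b) + (-1 * (-1 * 1)))
step 3: mul_one (→) rewrites (-1 * 1) into -1, reaching cost 6 (bound 6)

((- b) + (-1 * -1))   [cost 6]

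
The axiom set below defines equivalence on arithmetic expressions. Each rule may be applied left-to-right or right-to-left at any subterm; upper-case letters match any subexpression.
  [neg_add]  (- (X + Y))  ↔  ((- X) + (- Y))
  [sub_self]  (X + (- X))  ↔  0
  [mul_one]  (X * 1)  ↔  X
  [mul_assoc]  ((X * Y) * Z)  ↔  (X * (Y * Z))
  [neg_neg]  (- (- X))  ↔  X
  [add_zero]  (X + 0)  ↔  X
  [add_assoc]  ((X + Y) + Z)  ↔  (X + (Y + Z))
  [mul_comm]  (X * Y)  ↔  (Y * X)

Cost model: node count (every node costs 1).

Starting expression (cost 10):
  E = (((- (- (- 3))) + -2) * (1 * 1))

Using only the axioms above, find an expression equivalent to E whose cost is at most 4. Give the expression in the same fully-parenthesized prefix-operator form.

((- 3) + -2)   [cost 4]

(1) (1 * 1)  =[mul_one →]=  1    ⊢ (((- (- (- 3))) + -2) * 1)
(2) (((- (- (- 3))) + -2) * 1)  =[mul_one →]=  ((- (- (- 3))) + -2)
(3) (- (- (- 3)))  =[neg_neg →]=  (- 3)    ⊢ cost 4, within 4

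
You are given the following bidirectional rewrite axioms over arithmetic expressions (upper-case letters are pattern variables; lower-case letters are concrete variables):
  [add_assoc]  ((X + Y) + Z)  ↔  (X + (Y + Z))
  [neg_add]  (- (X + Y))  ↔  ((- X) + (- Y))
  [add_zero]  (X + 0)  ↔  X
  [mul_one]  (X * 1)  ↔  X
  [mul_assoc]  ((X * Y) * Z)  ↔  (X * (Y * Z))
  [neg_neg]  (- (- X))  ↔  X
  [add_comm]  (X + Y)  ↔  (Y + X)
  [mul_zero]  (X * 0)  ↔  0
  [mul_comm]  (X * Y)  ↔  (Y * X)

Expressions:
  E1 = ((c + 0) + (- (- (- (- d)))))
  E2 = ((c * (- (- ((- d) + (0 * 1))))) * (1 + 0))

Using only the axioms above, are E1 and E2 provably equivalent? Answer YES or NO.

NO

All listed rules preserve value, hence provable equivalence implies equal values everywhere; look for a separating assignment.
c=0, d=1 gives E1 ↦ 1, E2 ↦ 0; values differ ⇒ not provably equivalent.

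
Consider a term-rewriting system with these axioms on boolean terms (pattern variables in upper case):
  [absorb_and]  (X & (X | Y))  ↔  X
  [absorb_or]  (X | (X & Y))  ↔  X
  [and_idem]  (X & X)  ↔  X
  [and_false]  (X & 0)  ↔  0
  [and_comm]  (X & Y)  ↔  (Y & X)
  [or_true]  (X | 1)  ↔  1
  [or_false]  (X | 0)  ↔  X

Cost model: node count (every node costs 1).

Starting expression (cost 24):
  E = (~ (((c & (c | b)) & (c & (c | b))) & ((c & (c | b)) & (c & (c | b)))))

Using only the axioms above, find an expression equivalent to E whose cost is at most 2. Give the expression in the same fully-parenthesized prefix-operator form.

(~ c)   [cost 2]

1. [and_idem →] (((c & (c | b)) & (c & (c | b))) & ((c & (c | b)) & (c & (c | b))))  →  ((c & (c | b)) & (c & (c | b)));  E = (~ ((c & (c | b)) & (c & (c | b))))
2. [and_idem →] ((c & (c | b)) & (c & (c | b)))  →  (c & (c | b));  E = (~ (c & (c | b)))
3. [absorb_and →] (c & (c | b))  →  c;  cost 2 ≤ 2, done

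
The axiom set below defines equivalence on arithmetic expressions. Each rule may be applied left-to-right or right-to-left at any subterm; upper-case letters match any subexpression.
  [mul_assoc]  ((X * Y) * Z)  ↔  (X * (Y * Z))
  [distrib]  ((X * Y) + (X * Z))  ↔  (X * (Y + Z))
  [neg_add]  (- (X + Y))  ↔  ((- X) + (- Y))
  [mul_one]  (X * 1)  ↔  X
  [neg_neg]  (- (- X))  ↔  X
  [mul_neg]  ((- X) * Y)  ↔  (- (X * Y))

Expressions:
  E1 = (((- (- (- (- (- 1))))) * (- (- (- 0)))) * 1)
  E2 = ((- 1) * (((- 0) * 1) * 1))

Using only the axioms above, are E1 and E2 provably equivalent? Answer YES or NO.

1. [neg_neg →] (- (- (- (- 1))))  →  (- (- 1));  E1 = (((- (- (- 1))) * (- (- (- 0)))) * 1)
2. [neg_neg →] (- (- (- 0)))  →  (- 0);  E1 = (((- (- (- 1))) * (- 0)) * 1)
3. [neg_neg →] (- (- (- 1)))  →  (- 1);  E1 = (((- 1) * (- 0)) * 1)
4. [mul_one →] (((- 1) * (- 0)) * 1)  →  ((- 1) * (- 0))
5. [mul_one ←] 0  →  (0 * 1);  E1 = ((- 1) * (- (0 * 1)))
6. [mul_neg ←] (- (0 * 1))  →  ((- 0) * 1);  E1 = ((- 1) * ((- 0) * 1))
7. [mul_one ←] (- 0)  →  ((- 0) * 1);  this is E2

YES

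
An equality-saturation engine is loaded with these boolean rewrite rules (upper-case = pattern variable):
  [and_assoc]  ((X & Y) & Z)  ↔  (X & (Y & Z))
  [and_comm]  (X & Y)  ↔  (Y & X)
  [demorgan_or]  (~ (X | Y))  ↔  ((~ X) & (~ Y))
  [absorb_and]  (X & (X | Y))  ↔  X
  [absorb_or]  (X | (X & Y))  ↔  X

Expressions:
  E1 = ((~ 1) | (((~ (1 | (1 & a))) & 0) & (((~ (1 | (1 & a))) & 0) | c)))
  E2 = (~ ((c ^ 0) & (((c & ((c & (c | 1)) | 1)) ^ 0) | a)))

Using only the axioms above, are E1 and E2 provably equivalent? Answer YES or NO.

All listed rules preserve value, hence provable equivalence implies equal values everywhere; look for a separating assignment.
a=0, c=0 gives E1 ↦ 0, E2 ↦ 1; values differ ⇒ not provably equivalent.

NO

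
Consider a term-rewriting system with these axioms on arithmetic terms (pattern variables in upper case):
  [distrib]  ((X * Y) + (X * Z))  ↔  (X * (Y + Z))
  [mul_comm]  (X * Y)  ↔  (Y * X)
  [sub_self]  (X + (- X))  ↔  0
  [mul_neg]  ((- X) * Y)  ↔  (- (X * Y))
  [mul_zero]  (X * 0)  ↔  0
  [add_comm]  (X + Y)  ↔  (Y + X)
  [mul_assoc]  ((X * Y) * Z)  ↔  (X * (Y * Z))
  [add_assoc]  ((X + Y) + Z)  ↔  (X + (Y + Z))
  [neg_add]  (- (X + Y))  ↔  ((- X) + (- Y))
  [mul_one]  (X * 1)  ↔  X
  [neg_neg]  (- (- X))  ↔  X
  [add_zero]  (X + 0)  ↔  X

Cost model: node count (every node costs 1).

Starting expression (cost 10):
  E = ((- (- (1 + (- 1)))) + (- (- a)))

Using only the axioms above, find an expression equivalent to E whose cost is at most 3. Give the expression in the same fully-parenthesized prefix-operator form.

(0 + a)   [cost 3]

1. [sub_self →] (1 + (- 1))  →  0;  E = ((- (- 0)) + (- (- a)))
2. [neg_neg →] (- (- a))  →  a;  E = ((- (- 0)) + a)
3. [neg_neg →] (- (- 0))  →  0;  cost 3 ≤ 3, done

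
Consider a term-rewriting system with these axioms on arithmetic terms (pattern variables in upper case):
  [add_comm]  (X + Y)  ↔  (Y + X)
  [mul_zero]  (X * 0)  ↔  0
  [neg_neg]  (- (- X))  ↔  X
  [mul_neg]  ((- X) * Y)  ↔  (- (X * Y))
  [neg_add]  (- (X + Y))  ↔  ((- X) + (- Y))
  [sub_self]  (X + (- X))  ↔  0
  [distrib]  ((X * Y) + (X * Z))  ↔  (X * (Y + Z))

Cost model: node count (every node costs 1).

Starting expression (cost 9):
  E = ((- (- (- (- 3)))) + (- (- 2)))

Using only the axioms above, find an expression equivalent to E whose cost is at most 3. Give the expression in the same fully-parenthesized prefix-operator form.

(1) (- (- 3))  =[neg_neg →]=  3    ⊢ ((- (- 3)) + (- (- 2)))
(2) (- (- 2))  =[neg_neg →]=  2    ⊢ ((- (- 3)) + 2)
(3) (- (- 3))  =[neg_neg →]=  3    ⊢ cost 3, within 3

(3 + 2)   [cost 3]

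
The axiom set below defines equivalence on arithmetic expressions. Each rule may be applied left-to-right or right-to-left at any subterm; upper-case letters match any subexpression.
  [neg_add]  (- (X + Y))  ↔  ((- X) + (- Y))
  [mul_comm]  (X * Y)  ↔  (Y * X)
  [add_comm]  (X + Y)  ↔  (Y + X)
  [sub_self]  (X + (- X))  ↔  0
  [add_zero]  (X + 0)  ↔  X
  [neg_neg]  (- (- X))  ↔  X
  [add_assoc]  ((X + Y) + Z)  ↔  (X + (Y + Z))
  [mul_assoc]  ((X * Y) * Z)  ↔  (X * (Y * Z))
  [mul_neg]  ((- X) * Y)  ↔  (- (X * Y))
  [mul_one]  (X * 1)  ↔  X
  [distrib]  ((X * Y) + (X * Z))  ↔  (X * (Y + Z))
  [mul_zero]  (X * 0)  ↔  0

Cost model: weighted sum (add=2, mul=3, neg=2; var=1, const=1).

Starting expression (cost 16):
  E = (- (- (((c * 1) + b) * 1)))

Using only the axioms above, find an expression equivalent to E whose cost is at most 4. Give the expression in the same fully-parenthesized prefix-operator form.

(c + b)   [cost 4]

step 1: neg_neg (→) rewrites (- (- (((c * 1) + b) * 1))) into (((c * 1) + b) * 1)
step 2: mul_one (→) rewrites (((c * 1) + b) * 1) into ((c * 1) + b)
step 3: mul_one (→) rewrites (c * 1) into c, reaching cost 4 (bound 4)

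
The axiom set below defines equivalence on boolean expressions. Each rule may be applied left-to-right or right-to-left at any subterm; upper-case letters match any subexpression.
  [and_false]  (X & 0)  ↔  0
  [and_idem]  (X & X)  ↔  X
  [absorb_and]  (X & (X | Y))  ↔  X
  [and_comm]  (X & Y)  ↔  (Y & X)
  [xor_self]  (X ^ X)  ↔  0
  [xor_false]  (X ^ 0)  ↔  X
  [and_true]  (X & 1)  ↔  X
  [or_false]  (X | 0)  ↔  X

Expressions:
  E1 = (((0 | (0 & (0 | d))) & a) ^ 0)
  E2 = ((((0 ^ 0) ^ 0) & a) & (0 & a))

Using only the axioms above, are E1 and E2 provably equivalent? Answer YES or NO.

(1) (0 & (0 | d))  =[absorb_and →]=  0    ⊢ (((0 | 0) & a) ^ 0)
(2) (((0 | 0) & a) ^ 0)  =[xor_false →]=  ((0 | 0) & a)
(3) (0 | 0)  =[or_false →]=  0    ⊢ (0 & a)
(4) (0 & a)  =[and_idem ←]=  ((0 & a) & (0 & a))
(5) 0  =[xor_false ←]=  (0 ^ 0)    ⊢ (((0 ^ 0) & a) & (0 & a))
(6) (0 ^ 0)  =[xor_false ←]=  ((0 ^ 0) ^ 0)    ⊢ E2

YES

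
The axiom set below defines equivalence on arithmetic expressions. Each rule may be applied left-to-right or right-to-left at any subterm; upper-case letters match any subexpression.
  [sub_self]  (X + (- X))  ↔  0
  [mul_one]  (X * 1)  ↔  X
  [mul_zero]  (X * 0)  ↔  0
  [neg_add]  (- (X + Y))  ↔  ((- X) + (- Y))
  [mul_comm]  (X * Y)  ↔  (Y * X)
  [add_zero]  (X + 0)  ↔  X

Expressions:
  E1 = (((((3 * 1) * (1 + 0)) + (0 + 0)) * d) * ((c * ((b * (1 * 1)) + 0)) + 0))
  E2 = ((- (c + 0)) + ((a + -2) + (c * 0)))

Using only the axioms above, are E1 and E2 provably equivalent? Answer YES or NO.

NO

All listed rules preserve value, hence provable equivalence implies equal values everywhere; look for a separating assignment.
a=0, b=0, c=0, d=0 gives E1 ↦ 0, E2 ↦ -2; values differ ⇒ not provably equivalent.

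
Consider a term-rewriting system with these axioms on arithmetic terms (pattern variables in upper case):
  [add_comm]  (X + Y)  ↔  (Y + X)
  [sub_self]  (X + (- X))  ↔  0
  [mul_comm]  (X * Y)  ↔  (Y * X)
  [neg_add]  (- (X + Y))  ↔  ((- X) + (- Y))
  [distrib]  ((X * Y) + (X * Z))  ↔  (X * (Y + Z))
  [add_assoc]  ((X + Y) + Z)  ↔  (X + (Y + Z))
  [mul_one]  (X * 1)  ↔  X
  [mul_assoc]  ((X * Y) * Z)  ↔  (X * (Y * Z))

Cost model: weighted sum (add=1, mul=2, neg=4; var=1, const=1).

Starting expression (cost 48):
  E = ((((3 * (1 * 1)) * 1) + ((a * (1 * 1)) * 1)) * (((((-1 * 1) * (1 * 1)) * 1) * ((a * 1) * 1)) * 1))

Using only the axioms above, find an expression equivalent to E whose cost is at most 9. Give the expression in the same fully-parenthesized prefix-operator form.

(1) (((((-1 * 1) * (1 * 1)) * 1) * ((a * 1) * 1)) * 1)  =[mul_assoc →]=  ((((-1 * 1) * (1 * 1)) * 1) * (((a * 1) * 1) * 1))    ⊢ ((((3 * (1 * 1)) * 1) + ((a * (1 * 1)) * 1)) * ((((-1 * 1) * (1 * 1)) * 1) * (((a * 1) * 1) * 1)))
(2) (1 * 1)  =[mul_one →]=  1    ⊢ ((((3 * 1) * 1) + ((a * (1 * 1)) * 1)) * ((((-1 * 1) * (1 * 1)) * 1) * (((a * 1) * 1) * 1)))
(3) ((3 * 1) * 1)  =[mul_one →]=  (3 * 1)    ⊢ (((3 * 1) + ((a * (1 * 1)) * 1)) * ((((-1 * 1) * (1 * 1)) * 1) * (((a * 1) * 1) * 1)))
(4) (1 * 1)  =[mul_one →]=  1    ⊢ (((3 * 1) + ((a * (1 * 1)) * 1)) * ((((-1 * 1) * 1) * 1) * (((a * 1) * 1) * 1)))
(5) ((a * 1) * 1)  =[mul_assoc →]=  (a * (1 * 1))    ⊢ (((3 * 1) + ((a * (1 * 1)) * 1)) * ((((-1 * 1) * 1) * 1) * ((a * (1 * 1)) * 1)))
(6) ((-1 * 1) * 1)  =[mul_one →]=  (-1 * 1)    ⊢ (((3 * 1) + ((a * (1 * 1)) * 1)) * (((-1 * 1) * 1) * ((a * (1 * 1)) * 1)))
(7) (1 * 1)  =[mul_one →]=  1    ⊢ (((3 * 1) + ((a * 1) * 1)) * (((-1 * 1) * 1) * ((a * (1 * 1)) * 1)))
(8) (1 * 1)  =[mul_one →]=  1    ⊢ (((3 * 1) + ((a * 1) * 1)) * (((-1 * 1) * 1) * ((a * 1) * 1)))
(9) (a * 1)  =[mul_one →]=  a    ⊢ (((3 * 1) + ((a * 1) * 1)) * (((-1 * 1) * 1) * (a * 1)))
(10) ((a * 1) * 1)  =[mul_one →]=  (a * 1)    ⊢ (((3 * 1) + (a * 1)) * (((-1 * 1) * 1) * (a * 1)))
(11) (-1 * 1)  =[mul_one →]=  -1    ⊢ (((3 * 1) + (a * 1)) * ((-1 * 1) * (a * 1)))
(12) (-1 * 1)  =[mul_one →]=  -1    ⊢ (((3 * 1) + (a * 1)) * (-1 * (a * 1)))
(13) (a * 1)  =[mul_one →]=  a    ⊢ (((3 * 1) + a) * (-1 * (a * 1)))
(14) (3 * 1)  =[mul_one →]=  3    ⊢ ((3 + a) * (-1 * (a * 1)))
(15) (a * 1)  =[mul_one →]=  a    ⊢ cost 9, within 9

((3 + a) * (-1 * a))   [cost 9]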